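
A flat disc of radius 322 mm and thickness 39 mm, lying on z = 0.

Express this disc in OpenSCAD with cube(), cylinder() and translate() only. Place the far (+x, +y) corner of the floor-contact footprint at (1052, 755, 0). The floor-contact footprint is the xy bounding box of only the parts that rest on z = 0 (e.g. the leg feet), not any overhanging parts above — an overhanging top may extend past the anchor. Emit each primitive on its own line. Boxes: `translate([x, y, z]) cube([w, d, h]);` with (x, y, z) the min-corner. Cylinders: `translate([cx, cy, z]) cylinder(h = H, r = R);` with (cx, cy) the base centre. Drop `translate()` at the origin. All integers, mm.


translate([730, 433, 0]) cylinder(h = 39, r = 322);


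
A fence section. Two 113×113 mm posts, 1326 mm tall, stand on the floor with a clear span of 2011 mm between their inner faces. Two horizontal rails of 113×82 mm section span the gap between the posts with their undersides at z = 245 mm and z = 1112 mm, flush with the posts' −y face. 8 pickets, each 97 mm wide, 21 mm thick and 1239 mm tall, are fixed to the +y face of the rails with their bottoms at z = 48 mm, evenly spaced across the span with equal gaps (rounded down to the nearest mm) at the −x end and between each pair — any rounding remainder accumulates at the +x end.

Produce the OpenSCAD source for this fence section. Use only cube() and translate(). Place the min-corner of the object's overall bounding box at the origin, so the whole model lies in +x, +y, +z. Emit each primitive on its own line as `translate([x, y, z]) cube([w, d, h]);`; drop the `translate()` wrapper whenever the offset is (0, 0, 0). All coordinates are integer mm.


cube([113, 113, 1326]);
translate([2124, 0, 0]) cube([113, 113, 1326]);
translate([113, 0, 245]) cube([2011, 113, 82]);
translate([113, 0, 1112]) cube([2011, 113, 82]);
translate([250, 113, 48]) cube([97, 21, 1239]);
translate([484, 113, 48]) cube([97, 21, 1239]);
translate([718, 113, 48]) cube([97, 21, 1239]);
translate([952, 113, 48]) cube([97, 21, 1239]);
translate([1186, 113, 48]) cube([97, 21, 1239]);
translate([1420, 113, 48]) cube([97, 21, 1239]);
translate([1654, 113, 48]) cube([97, 21, 1239]);
translate([1888, 113, 48]) cube([97, 21, 1239]);


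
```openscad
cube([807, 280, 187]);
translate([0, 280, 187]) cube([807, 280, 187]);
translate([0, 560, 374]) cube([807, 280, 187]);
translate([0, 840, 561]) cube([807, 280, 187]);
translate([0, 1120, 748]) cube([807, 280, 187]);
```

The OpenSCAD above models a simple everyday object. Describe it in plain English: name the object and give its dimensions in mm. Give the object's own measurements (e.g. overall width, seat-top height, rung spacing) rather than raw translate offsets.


A straight staircase of 5 solid steps. Each step is 807 mm wide (x), 280 mm deep (y, the going) and 187 mm tall (the rise). The first step rests on the floor; each subsequent step sits one going further in +y and one rise higher in +z, directly behind and above the previous step with no overlap.


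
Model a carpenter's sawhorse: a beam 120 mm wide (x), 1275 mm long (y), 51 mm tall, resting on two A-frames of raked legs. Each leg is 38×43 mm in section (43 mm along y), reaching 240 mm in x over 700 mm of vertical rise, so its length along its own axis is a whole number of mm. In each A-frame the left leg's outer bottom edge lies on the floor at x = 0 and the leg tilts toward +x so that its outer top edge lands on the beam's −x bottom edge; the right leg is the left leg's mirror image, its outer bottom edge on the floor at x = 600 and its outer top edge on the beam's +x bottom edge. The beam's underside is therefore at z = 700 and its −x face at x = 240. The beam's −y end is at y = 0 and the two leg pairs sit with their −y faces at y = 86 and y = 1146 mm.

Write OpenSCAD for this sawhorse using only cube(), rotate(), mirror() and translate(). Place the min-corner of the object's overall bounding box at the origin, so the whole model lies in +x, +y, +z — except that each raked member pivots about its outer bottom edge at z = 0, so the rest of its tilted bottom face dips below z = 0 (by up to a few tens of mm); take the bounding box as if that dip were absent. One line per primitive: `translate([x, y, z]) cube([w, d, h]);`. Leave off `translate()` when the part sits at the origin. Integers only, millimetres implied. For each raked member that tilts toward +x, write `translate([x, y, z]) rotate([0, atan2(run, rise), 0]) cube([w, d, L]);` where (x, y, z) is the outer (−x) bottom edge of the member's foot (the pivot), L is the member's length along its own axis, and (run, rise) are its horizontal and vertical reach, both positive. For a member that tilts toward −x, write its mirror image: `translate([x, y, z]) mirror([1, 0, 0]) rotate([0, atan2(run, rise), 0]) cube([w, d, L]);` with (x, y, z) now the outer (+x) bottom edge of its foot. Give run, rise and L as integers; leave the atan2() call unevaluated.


// leg length = √(240² + 700²) = 740
// right-leg outer foot x = 2·240 + 120 = 600
// beam min-corner = (240, 0, 700)
translate([240, 0, 700]) cube([120, 1275, 51]);
translate([0, 86, 0]) rotate([0, atan2(240, 700), 0]) cube([38, 43, 740]);
translate([600, 86, 0]) mirror([1, 0, 0]) rotate([0, atan2(240, 700), 0]) cube([38, 43, 740]);
translate([0, 1146, 0]) rotate([0, atan2(240, 700), 0]) cube([38, 43, 740]);
translate([600, 1146, 0]) mirror([1, 0, 0]) rotate([0, atan2(240, 700), 0]) cube([38, 43, 740]);


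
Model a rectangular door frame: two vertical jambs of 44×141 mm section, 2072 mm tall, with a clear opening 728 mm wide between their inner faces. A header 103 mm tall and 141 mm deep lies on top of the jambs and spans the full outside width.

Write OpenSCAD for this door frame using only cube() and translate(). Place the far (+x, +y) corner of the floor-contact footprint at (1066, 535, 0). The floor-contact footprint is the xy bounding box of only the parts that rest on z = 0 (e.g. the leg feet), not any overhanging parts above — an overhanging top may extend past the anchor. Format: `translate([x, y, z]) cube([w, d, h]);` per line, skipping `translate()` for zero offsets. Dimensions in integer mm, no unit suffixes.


translate([250, 394, 0]) cube([44, 141, 2072]);
translate([1022, 394, 0]) cube([44, 141, 2072]);
translate([250, 394, 2072]) cube([816, 141, 103]);


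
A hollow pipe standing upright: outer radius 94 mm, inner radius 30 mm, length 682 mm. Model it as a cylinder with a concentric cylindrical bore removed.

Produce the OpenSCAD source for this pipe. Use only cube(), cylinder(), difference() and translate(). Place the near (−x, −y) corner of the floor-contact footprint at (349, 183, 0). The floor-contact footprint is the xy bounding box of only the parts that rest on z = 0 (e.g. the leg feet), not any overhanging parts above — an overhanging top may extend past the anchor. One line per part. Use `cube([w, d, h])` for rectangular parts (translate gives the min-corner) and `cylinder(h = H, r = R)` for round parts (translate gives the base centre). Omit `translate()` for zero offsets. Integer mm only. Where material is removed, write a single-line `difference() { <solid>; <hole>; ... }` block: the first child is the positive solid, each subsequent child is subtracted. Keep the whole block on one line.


difference() { translate([443, 277, 0]) cylinder(h = 682, r = 94); translate([443, 277, 0]) cylinder(h = 682, r = 30); }


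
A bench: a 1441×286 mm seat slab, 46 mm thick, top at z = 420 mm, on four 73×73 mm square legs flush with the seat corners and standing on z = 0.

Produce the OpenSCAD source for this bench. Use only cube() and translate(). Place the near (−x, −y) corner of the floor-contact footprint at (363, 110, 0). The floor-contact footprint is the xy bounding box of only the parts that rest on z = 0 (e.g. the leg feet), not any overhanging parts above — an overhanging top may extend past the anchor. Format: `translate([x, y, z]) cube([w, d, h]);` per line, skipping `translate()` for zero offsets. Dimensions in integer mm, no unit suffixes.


translate([363, 110, 374]) cube([1441, 286, 46]);
translate([363, 110, 0]) cube([73, 73, 374]);
translate([363, 323, 0]) cube([73, 73, 374]);
translate([1731, 110, 0]) cube([73, 73, 374]);
translate([1731, 323, 0]) cube([73, 73, 374]);


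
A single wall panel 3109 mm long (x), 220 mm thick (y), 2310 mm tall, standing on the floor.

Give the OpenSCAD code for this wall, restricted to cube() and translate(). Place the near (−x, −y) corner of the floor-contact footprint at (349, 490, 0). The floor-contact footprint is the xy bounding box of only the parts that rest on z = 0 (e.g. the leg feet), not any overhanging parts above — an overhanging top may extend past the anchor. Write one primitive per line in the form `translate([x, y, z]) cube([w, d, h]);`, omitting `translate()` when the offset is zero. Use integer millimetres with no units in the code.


translate([349, 490, 0]) cube([3109, 220, 2310]);


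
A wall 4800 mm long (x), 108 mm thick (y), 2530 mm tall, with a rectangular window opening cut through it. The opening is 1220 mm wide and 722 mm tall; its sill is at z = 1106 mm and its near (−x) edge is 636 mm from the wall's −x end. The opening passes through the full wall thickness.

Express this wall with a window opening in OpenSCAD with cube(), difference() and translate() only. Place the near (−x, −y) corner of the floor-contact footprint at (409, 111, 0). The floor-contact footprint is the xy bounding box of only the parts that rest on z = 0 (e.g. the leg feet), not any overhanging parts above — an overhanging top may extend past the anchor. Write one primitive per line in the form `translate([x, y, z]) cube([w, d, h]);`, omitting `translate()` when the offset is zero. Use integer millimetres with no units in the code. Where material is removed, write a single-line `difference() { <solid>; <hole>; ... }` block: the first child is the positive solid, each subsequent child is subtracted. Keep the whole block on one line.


difference() { translate([409, 111, 0]) cube([4800, 108, 2530]); translate([1045, 111, 1106]) cube([1220, 108, 722]); }


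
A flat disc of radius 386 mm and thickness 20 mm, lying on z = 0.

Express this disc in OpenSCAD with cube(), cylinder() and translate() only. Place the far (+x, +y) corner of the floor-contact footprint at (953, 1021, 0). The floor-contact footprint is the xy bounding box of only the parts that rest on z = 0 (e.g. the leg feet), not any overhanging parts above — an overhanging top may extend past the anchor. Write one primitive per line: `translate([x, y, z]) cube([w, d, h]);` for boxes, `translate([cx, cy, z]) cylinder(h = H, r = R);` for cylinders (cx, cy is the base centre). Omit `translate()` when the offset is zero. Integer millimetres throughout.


translate([567, 635, 0]) cylinder(h = 20, r = 386);


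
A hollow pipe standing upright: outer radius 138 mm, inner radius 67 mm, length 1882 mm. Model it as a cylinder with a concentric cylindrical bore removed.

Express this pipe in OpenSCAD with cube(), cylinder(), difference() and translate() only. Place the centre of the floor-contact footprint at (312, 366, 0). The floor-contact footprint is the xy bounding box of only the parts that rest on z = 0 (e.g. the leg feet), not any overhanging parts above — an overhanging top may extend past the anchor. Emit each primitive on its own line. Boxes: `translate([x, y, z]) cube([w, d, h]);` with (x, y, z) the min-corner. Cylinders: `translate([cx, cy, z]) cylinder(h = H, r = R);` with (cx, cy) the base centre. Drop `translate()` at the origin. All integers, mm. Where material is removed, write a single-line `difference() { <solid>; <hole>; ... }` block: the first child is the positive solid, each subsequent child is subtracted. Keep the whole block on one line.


difference() { translate([312, 366, 0]) cylinder(h = 1882, r = 138); translate([312, 366, 0]) cylinder(h = 1882, r = 67); }


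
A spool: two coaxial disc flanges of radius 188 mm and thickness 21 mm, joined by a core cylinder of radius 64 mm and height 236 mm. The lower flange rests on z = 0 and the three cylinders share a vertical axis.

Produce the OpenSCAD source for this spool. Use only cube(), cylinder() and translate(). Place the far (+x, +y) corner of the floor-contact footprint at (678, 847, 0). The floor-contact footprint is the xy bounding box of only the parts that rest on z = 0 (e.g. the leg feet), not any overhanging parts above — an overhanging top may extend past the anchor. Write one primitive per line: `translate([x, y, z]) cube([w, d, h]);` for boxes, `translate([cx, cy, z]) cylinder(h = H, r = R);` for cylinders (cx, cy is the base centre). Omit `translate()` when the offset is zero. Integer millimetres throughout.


translate([490, 659, 0]) cylinder(h = 21, r = 188);
translate([490, 659, 21]) cylinder(h = 236, r = 64);
translate([490, 659, 257]) cylinder(h = 21, r = 188);


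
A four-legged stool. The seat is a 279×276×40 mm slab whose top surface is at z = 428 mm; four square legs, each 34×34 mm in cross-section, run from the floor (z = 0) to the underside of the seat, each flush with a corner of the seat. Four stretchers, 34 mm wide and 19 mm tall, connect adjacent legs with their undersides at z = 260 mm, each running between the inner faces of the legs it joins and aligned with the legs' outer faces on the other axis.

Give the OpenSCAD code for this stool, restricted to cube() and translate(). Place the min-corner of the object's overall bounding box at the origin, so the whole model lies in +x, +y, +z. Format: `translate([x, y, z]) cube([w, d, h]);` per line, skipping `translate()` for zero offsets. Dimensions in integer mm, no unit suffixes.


translate([0, 0, 388]) cube([279, 276, 40]);
cube([34, 34, 388]);
translate([245, 0, 0]) cube([34, 34, 388]);
translate([0, 242, 0]) cube([34, 34, 388]);
translate([245, 242, 0]) cube([34, 34, 388]);
translate([34, 0, 260]) cube([211, 34, 19]);
translate([34, 242, 260]) cube([211, 34, 19]);
translate([0, 34, 260]) cube([34, 208, 19]);
translate([245, 34, 260]) cube([34, 208, 19]);


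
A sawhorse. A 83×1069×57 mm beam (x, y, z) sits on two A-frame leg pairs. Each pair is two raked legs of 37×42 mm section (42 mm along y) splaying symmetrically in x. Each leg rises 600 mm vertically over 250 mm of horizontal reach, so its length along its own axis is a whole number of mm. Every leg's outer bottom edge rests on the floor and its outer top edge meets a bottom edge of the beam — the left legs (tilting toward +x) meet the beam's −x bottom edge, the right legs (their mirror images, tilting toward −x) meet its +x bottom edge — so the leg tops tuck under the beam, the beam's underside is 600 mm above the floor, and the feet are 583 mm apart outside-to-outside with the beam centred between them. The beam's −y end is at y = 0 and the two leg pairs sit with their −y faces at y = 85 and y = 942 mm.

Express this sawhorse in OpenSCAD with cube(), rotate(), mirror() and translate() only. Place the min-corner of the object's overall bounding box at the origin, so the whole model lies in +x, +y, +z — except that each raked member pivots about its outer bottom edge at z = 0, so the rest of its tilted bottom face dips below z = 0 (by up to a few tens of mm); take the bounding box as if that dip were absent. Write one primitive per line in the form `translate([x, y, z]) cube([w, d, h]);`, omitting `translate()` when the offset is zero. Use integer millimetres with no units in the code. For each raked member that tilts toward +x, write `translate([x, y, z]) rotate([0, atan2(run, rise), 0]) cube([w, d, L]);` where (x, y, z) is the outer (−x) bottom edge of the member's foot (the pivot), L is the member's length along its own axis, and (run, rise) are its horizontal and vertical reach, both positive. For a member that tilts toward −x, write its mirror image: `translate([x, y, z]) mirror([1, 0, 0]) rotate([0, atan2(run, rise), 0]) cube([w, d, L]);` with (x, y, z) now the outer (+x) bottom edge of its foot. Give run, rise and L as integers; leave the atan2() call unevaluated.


translate([250, 0, 600]) cube([83, 1069, 57]);
translate([0, 85, 0]) rotate([0, atan2(250, 600), 0]) cube([37, 42, 650]);
translate([583, 85, 0]) mirror([1, 0, 0]) rotate([0, atan2(250, 600), 0]) cube([37, 42, 650]);
translate([0, 942, 0]) rotate([0, atan2(250, 600), 0]) cube([37, 42, 650]);
translate([583, 942, 0]) mirror([1, 0, 0]) rotate([0, atan2(250, 600), 0]) cube([37, 42, 650]);


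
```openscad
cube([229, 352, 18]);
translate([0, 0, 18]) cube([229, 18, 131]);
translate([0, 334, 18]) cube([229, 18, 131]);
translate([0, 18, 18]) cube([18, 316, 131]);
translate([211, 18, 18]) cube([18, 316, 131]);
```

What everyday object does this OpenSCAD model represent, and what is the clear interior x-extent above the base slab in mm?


An open box. The internal width is 193 mm.

A 229×352 base slab with four walls standing on it — an open box. The base is 229 mm wide and the walls are 18 mm thick, so the internal width is 229 − 2 × 18 = 193 mm.


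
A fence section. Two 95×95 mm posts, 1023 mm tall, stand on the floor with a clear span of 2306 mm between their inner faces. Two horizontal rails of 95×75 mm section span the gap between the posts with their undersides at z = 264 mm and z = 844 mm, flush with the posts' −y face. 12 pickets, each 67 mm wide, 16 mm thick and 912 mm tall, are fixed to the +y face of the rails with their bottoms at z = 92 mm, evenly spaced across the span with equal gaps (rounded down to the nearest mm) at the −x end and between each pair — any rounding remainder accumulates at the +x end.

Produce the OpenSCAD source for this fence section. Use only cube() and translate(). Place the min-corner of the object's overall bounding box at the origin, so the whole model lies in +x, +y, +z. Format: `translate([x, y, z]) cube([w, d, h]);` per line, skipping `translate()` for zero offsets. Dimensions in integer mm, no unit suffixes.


cube([95, 95, 1023]);
translate([2401, 0, 0]) cube([95, 95, 1023]);
translate([95, 0, 264]) cube([2306, 95, 75]);
translate([95, 0, 844]) cube([2306, 95, 75]);
translate([210, 95, 92]) cube([67, 16, 912]);
translate([392, 95, 92]) cube([67, 16, 912]);
translate([574, 95, 92]) cube([67, 16, 912]);
translate([756, 95, 92]) cube([67, 16, 912]);
translate([938, 95, 92]) cube([67, 16, 912]);
translate([1120, 95, 92]) cube([67, 16, 912]);
translate([1302, 95, 92]) cube([67, 16, 912]);
translate([1484, 95, 92]) cube([67, 16, 912]);
translate([1666, 95, 92]) cube([67, 16, 912]);
translate([1848, 95, 92]) cube([67, 16, 912]);
translate([2030, 95, 92]) cube([67, 16, 912]);
translate([2212, 95, 92]) cube([67, 16, 912]);


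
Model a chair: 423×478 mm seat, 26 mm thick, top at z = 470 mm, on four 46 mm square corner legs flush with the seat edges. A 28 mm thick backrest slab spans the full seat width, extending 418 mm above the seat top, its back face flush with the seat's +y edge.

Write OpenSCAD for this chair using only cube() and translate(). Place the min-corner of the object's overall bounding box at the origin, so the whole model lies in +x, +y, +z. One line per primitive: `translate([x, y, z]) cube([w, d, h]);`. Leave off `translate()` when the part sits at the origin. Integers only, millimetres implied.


translate([0, 0, 444]) cube([423, 478, 26]);
cube([46, 46, 444]);
translate([377, 0, 0]) cube([46, 46, 444]);
translate([0, 432, 0]) cube([46, 46, 444]);
translate([377, 432, 0]) cube([46, 46, 444]);
translate([0, 450, 470]) cube([423, 28, 418]);


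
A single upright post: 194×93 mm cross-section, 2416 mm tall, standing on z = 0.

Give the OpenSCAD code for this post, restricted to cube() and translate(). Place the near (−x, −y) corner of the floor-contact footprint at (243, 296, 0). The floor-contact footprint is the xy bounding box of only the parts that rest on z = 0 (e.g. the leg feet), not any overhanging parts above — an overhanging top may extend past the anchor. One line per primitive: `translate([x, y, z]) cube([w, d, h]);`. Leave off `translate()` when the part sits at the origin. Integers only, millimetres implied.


translate([243, 296, 0]) cube([194, 93, 2416]);


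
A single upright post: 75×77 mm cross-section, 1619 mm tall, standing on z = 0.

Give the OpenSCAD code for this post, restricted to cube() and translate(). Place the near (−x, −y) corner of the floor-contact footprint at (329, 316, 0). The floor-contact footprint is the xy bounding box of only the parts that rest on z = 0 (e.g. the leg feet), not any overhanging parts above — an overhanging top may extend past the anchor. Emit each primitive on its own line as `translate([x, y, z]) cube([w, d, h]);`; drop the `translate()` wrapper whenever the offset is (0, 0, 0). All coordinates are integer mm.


translate([329, 316, 0]) cube([75, 77, 1619]);


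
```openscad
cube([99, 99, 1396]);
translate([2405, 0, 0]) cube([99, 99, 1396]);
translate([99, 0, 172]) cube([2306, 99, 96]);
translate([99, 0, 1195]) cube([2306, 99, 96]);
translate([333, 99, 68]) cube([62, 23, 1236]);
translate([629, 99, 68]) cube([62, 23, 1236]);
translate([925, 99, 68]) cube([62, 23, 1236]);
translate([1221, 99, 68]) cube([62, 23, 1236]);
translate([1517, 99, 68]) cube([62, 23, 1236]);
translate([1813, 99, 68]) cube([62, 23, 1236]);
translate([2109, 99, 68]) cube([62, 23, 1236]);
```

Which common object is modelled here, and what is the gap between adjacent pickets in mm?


A fence section. The picket gap is 234 mm.

Two posts, two rails, 7 pickets — a fence section. Span 2306 mm holds 7 pickets of 62 mm with 8 equal gaps: ⌊(2306 − 7·62) / 8⌋ = 234 mm.


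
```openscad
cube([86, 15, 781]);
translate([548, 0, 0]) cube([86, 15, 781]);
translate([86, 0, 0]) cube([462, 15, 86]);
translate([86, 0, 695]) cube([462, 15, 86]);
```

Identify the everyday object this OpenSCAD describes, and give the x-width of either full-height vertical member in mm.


A picture frame. The border width is 86 mm.

Four thin pieces enclosing a rectangular opening — a picture frame. The two full-height stiles are 781 mm tall; the top rail sits at z = 695 and is 86 mm tall, so the border above the opening is 781 − 695 = 86 mm, matching the stile x-width.


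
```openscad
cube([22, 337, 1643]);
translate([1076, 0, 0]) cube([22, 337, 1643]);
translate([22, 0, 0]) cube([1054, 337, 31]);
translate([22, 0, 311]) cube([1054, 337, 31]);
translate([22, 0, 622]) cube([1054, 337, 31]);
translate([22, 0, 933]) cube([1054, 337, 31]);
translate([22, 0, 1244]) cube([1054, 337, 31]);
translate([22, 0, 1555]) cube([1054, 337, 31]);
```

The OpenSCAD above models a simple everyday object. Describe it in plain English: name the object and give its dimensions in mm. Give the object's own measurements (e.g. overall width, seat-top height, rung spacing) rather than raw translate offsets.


An open bookshelf. Two side panels, each 22 mm thick, 337 mm deep and 1643 mm tall, stand 1098 mm apart (outside-to-outside). Between them sit 6 shelves, each 31 mm thick and 337 mm deep, spanning the full gap between the sides. The bottom shelf rests on the floor (its underside at z = 0) and the clear gap between one shelf's top and the next shelf's underside is 280 mm.


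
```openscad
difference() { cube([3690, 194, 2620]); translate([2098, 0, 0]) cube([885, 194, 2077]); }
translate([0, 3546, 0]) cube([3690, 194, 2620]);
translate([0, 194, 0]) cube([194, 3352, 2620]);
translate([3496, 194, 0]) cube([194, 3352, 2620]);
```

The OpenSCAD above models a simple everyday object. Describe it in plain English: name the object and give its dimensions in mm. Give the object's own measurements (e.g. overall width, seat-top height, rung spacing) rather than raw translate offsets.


A single room: four walls, each 2620 mm tall and 194 mm thick, enclosing an outside footprint 3690×3740 mm (x × y), no floor or roof. The front and back walls (−y and +y sides) run the full x-width; the side walls fit between their inner faces. A door opening 885 mm wide and 2077 mm tall is cut through the front wall from the floor up, its −x edge 2098 mm from the wall's −x end.


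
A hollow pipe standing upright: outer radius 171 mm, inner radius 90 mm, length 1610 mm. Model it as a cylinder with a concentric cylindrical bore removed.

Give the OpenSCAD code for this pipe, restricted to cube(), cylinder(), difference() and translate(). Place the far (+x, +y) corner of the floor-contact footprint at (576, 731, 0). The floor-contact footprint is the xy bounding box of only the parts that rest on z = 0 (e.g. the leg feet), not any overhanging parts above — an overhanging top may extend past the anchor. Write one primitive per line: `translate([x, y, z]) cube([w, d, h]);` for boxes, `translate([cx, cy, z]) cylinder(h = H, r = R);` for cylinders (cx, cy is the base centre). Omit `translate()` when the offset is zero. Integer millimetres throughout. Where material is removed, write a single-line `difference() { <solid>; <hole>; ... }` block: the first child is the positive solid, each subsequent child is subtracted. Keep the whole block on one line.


difference() { translate([405, 560, 0]) cylinder(h = 1610, r = 171); translate([405, 560, 0]) cylinder(h = 1610, r = 90); }


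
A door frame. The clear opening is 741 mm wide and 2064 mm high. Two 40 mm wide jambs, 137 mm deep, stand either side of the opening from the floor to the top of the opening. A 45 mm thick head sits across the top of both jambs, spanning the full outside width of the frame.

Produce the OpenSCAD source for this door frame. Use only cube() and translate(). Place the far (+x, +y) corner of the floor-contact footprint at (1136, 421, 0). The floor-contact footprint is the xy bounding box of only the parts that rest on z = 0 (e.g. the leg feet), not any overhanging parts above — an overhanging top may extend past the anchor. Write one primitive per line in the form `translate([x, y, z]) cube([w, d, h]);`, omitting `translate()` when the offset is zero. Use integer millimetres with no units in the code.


translate([315, 284, 0]) cube([40, 137, 2064]);
translate([1096, 284, 0]) cube([40, 137, 2064]);
translate([315, 284, 2064]) cube([821, 137, 45]);


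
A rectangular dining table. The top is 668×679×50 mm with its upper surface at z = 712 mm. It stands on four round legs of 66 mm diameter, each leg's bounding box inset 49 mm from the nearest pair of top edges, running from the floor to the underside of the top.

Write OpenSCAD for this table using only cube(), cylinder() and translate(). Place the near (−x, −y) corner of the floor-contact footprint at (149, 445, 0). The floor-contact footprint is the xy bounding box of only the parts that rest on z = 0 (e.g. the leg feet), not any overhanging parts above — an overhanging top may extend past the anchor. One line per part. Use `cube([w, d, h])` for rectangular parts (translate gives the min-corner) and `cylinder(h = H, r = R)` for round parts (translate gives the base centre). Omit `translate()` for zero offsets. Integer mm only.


translate([100, 396, 662]) cube([668, 679, 50]);
translate([182, 478, 0]) cylinder(h = 662, r = 33);
translate([686, 478, 0]) cylinder(h = 662, r = 33);
translate([182, 993, 0]) cylinder(h = 662, r = 33);
translate([686, 993, 0]) cylinder(h = 662, r = 33);


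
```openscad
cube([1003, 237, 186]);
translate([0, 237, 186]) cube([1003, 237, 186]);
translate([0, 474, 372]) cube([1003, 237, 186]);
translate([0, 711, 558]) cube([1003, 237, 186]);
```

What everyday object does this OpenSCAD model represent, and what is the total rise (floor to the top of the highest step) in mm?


A staircase. The total rise is 744 mm.

4 identical blocks, each offset up and back from the previous — a staircase. Each step is 186 mm tall and there are 4 of them, so the total rise is 4 × 186 = 744 mm.


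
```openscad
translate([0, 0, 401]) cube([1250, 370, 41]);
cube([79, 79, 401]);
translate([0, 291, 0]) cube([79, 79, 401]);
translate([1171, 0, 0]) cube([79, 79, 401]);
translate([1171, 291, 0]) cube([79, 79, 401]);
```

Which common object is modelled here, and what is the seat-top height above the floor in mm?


A bench. The seat-top height is 442 mm.

A long slab on four corner posts — a bench. The slab sits at z = 401 with thickness 41, so the top is 401 + 41 = 442 mm.


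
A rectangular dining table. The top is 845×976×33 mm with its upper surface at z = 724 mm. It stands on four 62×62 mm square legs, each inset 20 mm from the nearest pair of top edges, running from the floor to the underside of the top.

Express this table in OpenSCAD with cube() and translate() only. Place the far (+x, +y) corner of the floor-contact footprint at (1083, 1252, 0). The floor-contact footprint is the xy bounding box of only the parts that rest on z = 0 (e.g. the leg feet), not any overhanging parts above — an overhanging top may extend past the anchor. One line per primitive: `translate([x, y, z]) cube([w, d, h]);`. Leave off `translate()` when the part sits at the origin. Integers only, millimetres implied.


// leg_h = 724 - 33 = 691
translate([258, 296, 691]) cube([845, 976, 33]);
translate([278, 316, 0]) cube([62, 62, 691]);
translate([1021, 316, 0]) cube([62, 62, 691]);
translate([278, 1190, 0]) cube([62, 62, 691]);
translate([1021, 1190, 0]) cube([62, 62, 691]);


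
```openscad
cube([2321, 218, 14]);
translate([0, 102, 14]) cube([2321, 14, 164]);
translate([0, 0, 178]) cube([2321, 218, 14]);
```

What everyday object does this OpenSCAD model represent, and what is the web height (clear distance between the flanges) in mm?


An I-beam. The web height is 164 mm.

Two wide flanges with a thin centred web — an I-beam. Overall 192 mm minus two 14 mm flanges gives a web of 192 − 2·14 = 164 mm.


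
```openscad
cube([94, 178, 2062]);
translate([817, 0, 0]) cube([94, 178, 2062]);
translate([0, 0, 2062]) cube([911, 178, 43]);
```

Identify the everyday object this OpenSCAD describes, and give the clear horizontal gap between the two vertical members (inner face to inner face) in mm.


A door frame. The clear opening width is 723 mm.

Two 2062 mm tall posts with a header on top — a door frame. The left jamb is 94 mm wide at x = 0; the right jamb starts at x = 817. The clear opening is 817 − 94 = 723 mm.


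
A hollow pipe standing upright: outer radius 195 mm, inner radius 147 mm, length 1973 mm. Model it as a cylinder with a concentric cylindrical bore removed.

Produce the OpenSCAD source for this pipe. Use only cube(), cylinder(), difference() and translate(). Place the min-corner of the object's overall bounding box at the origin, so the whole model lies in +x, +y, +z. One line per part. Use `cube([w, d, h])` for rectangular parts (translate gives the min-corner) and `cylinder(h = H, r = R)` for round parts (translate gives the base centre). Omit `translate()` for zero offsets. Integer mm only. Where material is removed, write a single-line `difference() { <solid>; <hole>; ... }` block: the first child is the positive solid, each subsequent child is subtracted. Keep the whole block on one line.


difference() { translate([195, 195, 0]) cylinder(h = 1973, r = 195); translate([195, 195, 0]) cylinder(h = 1973, r = 147); }


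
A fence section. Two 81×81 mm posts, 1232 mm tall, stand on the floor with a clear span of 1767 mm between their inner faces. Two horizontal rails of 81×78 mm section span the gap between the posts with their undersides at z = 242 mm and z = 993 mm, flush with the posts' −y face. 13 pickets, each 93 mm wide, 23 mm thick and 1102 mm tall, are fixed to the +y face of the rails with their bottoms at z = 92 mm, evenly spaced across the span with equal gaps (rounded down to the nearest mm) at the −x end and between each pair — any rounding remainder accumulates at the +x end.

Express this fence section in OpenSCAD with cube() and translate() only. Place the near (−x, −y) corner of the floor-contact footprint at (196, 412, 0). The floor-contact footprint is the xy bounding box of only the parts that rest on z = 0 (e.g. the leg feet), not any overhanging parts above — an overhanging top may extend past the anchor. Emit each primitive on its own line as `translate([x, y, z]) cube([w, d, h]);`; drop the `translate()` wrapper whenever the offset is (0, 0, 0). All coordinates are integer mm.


translate([196, 412, 0]) cube([81, 81, 1232]);
translate([2044, 412, 0]) cube([81, 81, 1232]);
translate([277, 412, 242]) cube([1767, 81, 78]);
translate([277, 412, 993]) cube([1767, 81, 78]);
translate([316, 493, 92]) cube([93, 23, 1102]);
translate([448, 493, 92]) cube([93, 23, 1102]);
translate([580, 493, 92]) cube([93, 23, 1102]);
translate([712, 493, 92]) cube([93, 23, 1102]);
translate([844, 493, 92]) cube([93, 23, 1102]);
translate([976, 493, 92]) cube([93, 23, 1102]);
translate([1108, 493, 92]) cube([93, 23, 1102]);
translate([1240, 493, 92]) cube([93, 23, 1102]);
translate([1372, 493, 92]) cube([93, 23, 1102]);
translate([1504, 493, 92]) cube([93, 23, 1102]);
translate([1636, 493, 92]) cube([93, 23, 1102]);
translate([1768, 493, 92]) cube([93, 23, 1102]);
translate([1900, 493, 92]) cube([93, 23, 1102]);


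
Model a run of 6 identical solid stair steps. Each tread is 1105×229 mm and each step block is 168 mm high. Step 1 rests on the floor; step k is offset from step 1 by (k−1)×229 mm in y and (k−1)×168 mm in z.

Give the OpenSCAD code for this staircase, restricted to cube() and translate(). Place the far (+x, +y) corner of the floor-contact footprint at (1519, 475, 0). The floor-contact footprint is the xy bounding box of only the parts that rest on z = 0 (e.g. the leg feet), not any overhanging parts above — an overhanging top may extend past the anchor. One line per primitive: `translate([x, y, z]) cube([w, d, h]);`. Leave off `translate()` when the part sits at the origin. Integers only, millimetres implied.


translate([414, 246, 0]) cube([1105, 229, 168]);
translate([414, 475, 168]) cube([1105, 229, 168]);
translate([414, 704, 336]) cube([1105, 229, 168]);
translate([414, 933, 504]) cube([1105, 229, 168]);
translate([414, 1162, 672]) cube([1105, 229, 168]);
translate([414, 1391, 840]) cube([1105, 229, 168]);


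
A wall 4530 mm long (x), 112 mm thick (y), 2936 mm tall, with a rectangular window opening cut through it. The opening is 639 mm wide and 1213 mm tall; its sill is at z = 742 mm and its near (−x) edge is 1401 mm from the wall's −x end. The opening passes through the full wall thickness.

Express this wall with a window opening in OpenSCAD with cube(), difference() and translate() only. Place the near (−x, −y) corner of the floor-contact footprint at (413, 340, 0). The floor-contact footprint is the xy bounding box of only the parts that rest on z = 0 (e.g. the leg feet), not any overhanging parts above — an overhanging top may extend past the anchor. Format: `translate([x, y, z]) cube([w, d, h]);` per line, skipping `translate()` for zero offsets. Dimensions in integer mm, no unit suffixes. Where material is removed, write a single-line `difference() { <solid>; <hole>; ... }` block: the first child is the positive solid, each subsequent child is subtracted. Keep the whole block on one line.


difference() { translate([413, 340, 0]) cube([4530, 112, 2936]); translate([1814, 340, 742]) cube([639, 112, 1213]); }


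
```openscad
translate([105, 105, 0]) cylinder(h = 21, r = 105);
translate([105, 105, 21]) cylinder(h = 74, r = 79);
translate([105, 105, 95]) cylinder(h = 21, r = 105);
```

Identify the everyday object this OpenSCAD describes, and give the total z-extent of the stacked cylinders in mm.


A spool. The overall height is 116 mm.

Three coaxial cylinders, large–small–large — a spool. Two 21 mm flanges and a 74 mm core give 21 + 74 + 21 = 116 mm.


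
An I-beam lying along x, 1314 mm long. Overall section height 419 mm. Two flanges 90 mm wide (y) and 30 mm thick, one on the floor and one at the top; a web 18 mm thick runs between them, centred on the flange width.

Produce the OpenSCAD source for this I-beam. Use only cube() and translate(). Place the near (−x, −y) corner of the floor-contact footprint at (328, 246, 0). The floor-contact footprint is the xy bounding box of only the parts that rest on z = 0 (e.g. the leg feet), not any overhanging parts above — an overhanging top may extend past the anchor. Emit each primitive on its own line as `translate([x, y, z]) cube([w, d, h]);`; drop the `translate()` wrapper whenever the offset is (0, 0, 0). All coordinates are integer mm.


translate([328, 246, 0]) cube([1314, 90, 30]);
translate([328, 282, 30]) cube([1314, 18, 359]);
translate([328, 246, 389]) cube([1314, 90, 30]);


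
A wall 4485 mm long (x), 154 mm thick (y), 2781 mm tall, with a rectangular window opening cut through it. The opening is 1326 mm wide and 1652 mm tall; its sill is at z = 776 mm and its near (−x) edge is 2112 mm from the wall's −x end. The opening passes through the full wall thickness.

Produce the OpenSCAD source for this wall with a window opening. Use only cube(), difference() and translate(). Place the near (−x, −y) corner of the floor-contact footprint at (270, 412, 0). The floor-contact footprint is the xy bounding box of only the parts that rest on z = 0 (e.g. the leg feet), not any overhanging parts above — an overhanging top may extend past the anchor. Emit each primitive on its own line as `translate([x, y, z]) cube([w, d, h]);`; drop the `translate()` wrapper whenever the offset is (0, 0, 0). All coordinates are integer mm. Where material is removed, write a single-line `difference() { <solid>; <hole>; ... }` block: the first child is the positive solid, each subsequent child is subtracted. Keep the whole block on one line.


difference() { translate([270, 412, 0]) cube([4485, 154, 2781]); translate([2382, 412, 776]) cube([1326, 154, 1652]); }


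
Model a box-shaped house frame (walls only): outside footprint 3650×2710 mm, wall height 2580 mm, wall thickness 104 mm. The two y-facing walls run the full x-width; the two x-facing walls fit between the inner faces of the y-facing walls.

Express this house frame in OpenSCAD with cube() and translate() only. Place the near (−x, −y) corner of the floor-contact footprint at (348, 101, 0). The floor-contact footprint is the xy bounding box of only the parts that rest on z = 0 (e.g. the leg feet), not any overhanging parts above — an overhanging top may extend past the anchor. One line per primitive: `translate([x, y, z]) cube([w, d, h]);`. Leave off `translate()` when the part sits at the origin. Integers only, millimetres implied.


translate([348, 101, 0]) cube([3650, 104, 2580]);
translate([348, 2707, 0]) cube([3650, 104, 2580]);
translate([348, 205, 0]) cube([104, 2502, 2580]);
translate([3894, 205, 0]) cube([104, 2502, 2580]);


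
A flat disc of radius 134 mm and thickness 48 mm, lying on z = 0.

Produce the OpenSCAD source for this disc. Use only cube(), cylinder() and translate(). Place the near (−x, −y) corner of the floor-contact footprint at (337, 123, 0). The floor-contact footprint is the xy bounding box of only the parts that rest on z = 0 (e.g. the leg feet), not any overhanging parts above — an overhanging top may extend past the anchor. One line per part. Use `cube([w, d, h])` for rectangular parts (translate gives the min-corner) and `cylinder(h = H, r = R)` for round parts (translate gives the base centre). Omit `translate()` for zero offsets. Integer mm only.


translate([471, 257, 0]) cylinder(h = 48, r = 134);


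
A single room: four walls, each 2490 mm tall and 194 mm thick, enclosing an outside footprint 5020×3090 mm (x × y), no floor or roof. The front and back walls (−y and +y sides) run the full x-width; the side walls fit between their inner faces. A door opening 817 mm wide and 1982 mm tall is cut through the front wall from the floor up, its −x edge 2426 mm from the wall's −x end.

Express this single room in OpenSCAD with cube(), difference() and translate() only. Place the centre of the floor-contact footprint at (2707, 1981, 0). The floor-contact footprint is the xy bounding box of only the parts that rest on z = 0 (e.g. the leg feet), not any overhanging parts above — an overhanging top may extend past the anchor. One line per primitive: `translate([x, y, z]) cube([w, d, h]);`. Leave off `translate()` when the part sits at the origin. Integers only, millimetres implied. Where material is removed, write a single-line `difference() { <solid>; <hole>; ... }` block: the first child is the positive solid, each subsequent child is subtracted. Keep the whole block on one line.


difference() { translate([197, 436, 0]) cube([5020, 194, 2490]); translate([2623, 436, 0]) cube([817, 194, 1982]); }
translate([197, 3332, 0]) cube([5020, 194, 2490]);
translate([197, 630, 0]) cube([194, 2702, 2490]);
translate([5023, 630, 0]) cube([194, 2702, 2490]);
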